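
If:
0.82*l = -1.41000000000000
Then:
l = -1.72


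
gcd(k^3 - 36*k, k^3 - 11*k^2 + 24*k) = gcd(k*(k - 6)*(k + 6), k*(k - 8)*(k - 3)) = k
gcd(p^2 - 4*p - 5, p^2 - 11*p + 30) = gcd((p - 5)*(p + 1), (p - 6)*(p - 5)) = p - 5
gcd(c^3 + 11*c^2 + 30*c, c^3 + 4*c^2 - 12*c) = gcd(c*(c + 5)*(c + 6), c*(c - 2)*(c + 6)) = c^2 + 6*c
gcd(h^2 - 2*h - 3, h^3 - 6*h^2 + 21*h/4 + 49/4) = h + 1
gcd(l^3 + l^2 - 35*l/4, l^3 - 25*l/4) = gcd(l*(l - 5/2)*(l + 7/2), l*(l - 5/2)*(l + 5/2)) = l^2 - 5*l/2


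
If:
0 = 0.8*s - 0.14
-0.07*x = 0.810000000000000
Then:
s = 0.18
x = -11.57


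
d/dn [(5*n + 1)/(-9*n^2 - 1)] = (45*n^2 + 18*n - 5)/(81*n^4 + 18*n^2 + 1)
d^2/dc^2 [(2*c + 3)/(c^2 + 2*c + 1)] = 2*(2*c + 5)/(c^4 + 4*c^3 + 6*c^2 + 4*c + 1)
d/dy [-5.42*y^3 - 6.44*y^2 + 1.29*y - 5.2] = -16.26*y^2 - 12.88*y + 1.29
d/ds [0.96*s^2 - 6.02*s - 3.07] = 1.92*s - 6.02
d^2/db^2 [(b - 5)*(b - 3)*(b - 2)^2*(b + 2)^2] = 30*b^4 - 160*b^3 + 84*b^2 + 384*b - 208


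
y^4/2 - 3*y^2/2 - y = y*(y/2 + 1/2)*(y - 2)*(y + 1)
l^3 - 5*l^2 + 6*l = l*(l - 3)*(l - 2)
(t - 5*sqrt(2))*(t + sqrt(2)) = t^2 - 4*sqrt(2)*t - 10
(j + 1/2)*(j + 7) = j^2 + 15*j/2 + 7/2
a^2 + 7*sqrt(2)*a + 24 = (a + 3*sqrt(2))*(a + 4*sqrt(2))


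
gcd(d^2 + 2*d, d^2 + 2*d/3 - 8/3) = d + 2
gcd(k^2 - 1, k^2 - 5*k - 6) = k + 1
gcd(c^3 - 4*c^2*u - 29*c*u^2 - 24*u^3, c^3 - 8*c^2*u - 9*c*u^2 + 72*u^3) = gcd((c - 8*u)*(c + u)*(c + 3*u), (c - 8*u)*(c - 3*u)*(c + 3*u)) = -c^2 + 5*c*u + 24*u^2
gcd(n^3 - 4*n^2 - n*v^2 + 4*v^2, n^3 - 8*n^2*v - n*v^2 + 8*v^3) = -n^2 + v^2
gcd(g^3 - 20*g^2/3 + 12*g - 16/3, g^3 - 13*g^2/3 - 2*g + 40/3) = g^2 - 6*g + 8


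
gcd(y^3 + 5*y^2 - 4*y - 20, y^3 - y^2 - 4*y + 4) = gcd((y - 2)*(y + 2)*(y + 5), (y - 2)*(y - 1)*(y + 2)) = y^2 - 4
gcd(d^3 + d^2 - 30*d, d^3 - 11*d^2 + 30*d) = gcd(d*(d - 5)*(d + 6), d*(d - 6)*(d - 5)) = d^2 - 5*d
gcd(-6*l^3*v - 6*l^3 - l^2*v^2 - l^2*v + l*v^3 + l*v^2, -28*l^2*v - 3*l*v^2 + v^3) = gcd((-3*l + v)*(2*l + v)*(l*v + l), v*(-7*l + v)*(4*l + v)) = 1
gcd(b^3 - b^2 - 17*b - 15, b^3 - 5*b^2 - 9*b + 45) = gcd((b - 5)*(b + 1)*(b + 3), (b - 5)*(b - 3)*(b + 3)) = b^2 - 2*b - 15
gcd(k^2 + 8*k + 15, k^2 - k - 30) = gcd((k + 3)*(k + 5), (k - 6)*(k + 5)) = k + 5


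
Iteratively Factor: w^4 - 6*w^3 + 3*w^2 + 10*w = (w - 2)*(w^3 - 4*w^2 - 5*w) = w*(w - 2)*(w^2 - 4*w - 5) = w*(w - 5)*(w - 2)*(w + 1)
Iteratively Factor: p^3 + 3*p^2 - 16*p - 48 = (p + 3)*(p^2 - 16) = (p + 3)*(p + 4)*(p - 4)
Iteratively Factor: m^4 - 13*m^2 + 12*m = (m - 1)*(m^3 + m^2 - 12*m) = (m - 3)*(m - 1)*(m^2 + 4*m) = m*(m - 3)*(m - 1)*(m + 4)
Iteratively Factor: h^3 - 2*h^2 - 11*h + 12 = (h - 1)*(h^2 - h - 12) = (h - 1)*(h + 3)*(h - 4)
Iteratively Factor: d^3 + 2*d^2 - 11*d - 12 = (d + 1)*(d^2 + d - 12) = (d + 1)*(d + 4)*(d - 3)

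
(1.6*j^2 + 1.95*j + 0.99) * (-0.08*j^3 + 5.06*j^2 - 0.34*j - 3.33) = -0.128*j^5 + 7.94*j^4 + 9.2438*j^3 - 0.981600000000001*j^2 - 6.8301*j - 3.2967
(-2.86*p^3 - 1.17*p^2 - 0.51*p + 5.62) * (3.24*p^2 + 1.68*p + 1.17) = -9.2664*p^5 - 8.5956*p^4 - 6.9642*p^3 + 15.9831*p^2 + 8.8449*p + 6.5754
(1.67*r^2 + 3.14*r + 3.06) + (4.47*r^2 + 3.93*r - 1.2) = 6.14*r^2 + 7.07*r + 1.86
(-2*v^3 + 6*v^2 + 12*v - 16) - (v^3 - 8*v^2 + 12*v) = -3*v^3 + 14*v^2 - 16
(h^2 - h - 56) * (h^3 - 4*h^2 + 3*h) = h^5 - 5*h^4 - 49*h^3 + 221*h^2 - 168*h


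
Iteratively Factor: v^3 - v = (v - 1)*(v^2 + v) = v*(v - 1)*(v + 1)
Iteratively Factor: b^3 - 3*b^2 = (b)*(b^2 - 3*b) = b^2*(b - 3)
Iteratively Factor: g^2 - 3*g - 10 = (g + 2)*(g - 5)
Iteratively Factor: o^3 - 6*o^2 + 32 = (o - 4)*(o^2 - 2*o - 8) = (o - 4)^2*(o + 2)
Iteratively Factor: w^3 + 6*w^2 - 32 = (w + 4)*(w^2 + 2*w - 8) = (w + 4)^2*(w - 2)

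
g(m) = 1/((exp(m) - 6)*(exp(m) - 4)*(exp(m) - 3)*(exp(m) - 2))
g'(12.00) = 0.00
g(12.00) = 0.00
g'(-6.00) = 0.00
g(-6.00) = 0.01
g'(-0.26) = 0.03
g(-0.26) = 0.02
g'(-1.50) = 0.00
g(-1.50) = 0.01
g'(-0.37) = 0.02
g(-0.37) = 0.02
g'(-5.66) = 0.00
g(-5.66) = 0.01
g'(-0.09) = 0.05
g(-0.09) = 0.03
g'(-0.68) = 0.01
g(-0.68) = 0.01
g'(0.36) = 0.41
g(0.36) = 0.10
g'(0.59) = 5.54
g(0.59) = 0.46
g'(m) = -exp(m)/((exp(m) - 6)*(exp(m) - 4)*(exp(m) - 3)*(exp(m) - 2)^2) - exp(m)/((exp(m) - 6)*(exp(m) - 4)*(exp(m) - 3)^2*(exp(m) - 2)) - exp(m)/((exp(m) - 6)*(exp(m) - 4)^2*(exp(m) - 3)*(exp(m) - 2)) - exp(m)/((exp(m) - 6)^2*(exp(m) - 4)*(exp(m) - 3)*(exp(m) - 2))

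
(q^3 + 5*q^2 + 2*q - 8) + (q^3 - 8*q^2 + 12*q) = 2*q^3 - 3*q^2 + 14*q - 8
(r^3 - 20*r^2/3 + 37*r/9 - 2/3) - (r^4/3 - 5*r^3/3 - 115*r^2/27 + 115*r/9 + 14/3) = -r^4/3 + 8*r^3/3 - 65*r^2/27 - 26*r/3 - 16/3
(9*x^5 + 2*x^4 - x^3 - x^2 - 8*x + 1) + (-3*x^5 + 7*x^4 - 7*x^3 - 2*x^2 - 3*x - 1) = 6*x^5 + 9*x^4 - 8*x^3 - 3*x^2 - 11*x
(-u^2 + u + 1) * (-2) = 2*u^2 - 2*u - 2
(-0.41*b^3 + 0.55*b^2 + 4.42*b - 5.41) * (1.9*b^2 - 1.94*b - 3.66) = -0.779*b^5 + 1.8404*b^4 + 8.8316*b^3 - 20.8668*b^2 - 5.6818*b + 19.8006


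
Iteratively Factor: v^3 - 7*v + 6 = (v - 2)*(v^2 + 2*v - 3) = (v - 2)*(v - 1)*(v + 3)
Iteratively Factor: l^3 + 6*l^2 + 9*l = (l)*(l^2 + 6*l + 9) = l*(l + 3)*(l + 3)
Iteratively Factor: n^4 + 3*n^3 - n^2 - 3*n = (n)*(n^3 + 3*n^2 - n - 3) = n*(n + 3)*(n^2 - 1) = n*(n - 1)*(n + 3)*(n + 1)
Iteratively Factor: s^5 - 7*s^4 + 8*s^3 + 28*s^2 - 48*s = (s - 3)*(s^4 - 4*s^3 - 4*s^2 + 16*s) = (s - 3)*(s - 2)*(s^3 - 2*s^2 - 8*s) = (s - 4)*(s - 3)*(s - 2)*(s^2 + 2*s) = (s - 4)*(s - 3)*(s - 2)*(s + 2)*(s)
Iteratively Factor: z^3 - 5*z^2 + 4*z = (z - 4)*(z^2 - z) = z*(z - 4)*(z - 1)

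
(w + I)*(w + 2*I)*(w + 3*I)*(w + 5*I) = w^4 + 11*I*w^3 - 41*w^2 - 61*I*w + 30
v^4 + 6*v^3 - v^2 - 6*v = v*(v - 1)*(v + 1)*(v + 6)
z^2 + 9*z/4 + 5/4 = (z + 1)*(z + 5/4)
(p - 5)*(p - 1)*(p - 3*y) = p^3 - 3*p^2*y - 6*p^2 + 18*p*y + 5*p - 15*y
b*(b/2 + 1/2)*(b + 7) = b^3/2 + 4*b^2 + 7*b/2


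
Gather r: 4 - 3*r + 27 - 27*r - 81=-30*r - 50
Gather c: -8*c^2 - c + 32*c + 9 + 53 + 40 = -8*c^2 + 31*c + 102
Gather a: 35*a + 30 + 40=35*a + 70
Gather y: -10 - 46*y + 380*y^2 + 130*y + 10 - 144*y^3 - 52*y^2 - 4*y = -144*y^3 + 328*y^2 + 80*y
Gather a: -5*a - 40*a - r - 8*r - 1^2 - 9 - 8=-45*a - 9*r - 18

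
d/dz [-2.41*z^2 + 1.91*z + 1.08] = 1.91 - 4.82*z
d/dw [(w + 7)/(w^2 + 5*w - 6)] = (w^2 + 5*w - (w + 7)*(2*w + 5) - 6)/(w^2 + 5*w - 6)^2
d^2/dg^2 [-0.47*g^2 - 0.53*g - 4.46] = -0.940000000000000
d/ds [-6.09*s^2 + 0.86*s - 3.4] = 0.86 - 12.18*s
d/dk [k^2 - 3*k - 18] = 2*k - 3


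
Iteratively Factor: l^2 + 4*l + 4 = (l + 2)*(l + 2)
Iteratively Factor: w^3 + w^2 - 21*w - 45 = (w + 3)*(w^2 - 2*w - 15) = (w + 3)^2*(w - 5)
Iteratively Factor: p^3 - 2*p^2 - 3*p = (p + 1)*(p^2 - 3*p) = p*(p + 1)*(p - 3)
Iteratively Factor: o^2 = (o)*(o)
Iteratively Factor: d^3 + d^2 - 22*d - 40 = (d + 2)*(d^2 - d - 20) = (d - 5)*(d + 2)*(d + 4)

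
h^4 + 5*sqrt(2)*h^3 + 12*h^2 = h^2*(h + 2*sqrt(2))*(h + 3*sqrt(2))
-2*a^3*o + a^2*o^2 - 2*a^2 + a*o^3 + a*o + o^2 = (-a + o)*(2*a + o)*(a*o + 1)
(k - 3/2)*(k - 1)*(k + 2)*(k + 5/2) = k^4 + 2*k^3 - 19*k^2/4 - 23*k/4 + 15/2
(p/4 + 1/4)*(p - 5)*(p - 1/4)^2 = p^4/4 - 9*p^3/8 - 47*p^2/64 + 9*p/16 - 5/64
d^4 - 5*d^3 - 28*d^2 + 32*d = d*(d - 8)*(d - 1)*(d + 4)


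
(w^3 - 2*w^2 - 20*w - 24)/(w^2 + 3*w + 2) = (w^2 - 4*w - 12)/(w + 1)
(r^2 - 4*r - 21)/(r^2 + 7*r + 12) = (r - 7)/(r + 4)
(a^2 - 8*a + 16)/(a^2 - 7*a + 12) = (a - 4)/(a - 3)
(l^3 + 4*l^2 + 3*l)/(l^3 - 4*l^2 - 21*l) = (l + 1)/(l - 7)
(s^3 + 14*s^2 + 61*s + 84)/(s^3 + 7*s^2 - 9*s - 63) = (s + 4)/(s - 3)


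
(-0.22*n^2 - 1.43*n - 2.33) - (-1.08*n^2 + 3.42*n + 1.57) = 0.86*n^2 - 4.85*n - 3.9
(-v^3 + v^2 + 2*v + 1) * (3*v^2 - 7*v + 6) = -3*v^5 + 10*v^4 - 7*v^3 - 5*v^2 + 5*v + 6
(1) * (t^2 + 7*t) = t^2 + 7*t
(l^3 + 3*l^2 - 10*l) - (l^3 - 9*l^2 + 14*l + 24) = 12*l^2 - 24*l - 24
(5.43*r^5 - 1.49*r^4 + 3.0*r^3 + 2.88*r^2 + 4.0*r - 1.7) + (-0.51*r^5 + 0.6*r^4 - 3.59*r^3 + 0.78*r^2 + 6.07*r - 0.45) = 4.92*r^5 - 0.89*r^4 - 0.59*r^3 + 3.66*r^2 + 10.07*r - 2.15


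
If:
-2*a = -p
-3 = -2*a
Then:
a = 3/2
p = 3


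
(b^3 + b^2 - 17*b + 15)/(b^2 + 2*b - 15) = b - 1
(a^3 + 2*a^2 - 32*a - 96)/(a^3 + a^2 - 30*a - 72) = (a + 4)/(a + 3)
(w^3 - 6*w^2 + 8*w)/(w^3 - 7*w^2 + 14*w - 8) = w/(w - 1)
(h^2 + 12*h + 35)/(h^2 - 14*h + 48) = (h^2 + 12*h + 35)/(h^2 - 14*h + 48)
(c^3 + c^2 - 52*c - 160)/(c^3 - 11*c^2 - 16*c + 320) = (c + 4)/(c - 8)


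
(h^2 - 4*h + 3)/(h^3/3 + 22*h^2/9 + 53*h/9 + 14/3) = 9*(h^2 - 4*h + 3)/(3*h^3 + 22*h^2 + 53*h + 42)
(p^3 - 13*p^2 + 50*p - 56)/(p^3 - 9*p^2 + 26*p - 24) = (p - 7)/(p - 3)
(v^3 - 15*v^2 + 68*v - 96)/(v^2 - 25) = (v^3 - 15*v^2 + 68*v - 96)/(v^2 - 25)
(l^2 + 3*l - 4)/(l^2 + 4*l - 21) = (l^2 + 3*l - 4)/(l^2 + 4*l - 21)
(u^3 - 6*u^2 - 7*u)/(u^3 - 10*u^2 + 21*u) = (u + 1)/(u - 3)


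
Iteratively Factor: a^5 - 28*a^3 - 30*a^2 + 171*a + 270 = (a + 3)*(a^4 - 3*a^3 - 19*a^2 + 27*a + 90) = (a - 3)*(a + 3)*(a^3 - 19*a - 30) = (a - 5)*(a - 3)*(a + 3)*(a^2 + 5*a + 6) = (a - 5)*(a - 3)*(a + 2)*(a + 3)*(a + 3)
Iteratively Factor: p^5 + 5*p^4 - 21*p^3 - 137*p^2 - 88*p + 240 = (p + 4)*(p^4 + p^3 - 25*p^2 - 37*p + 60) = (p - 1)*(p + 4)*(p^3 + 2*p^2 - 23*p - 60) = (p - 5)*(p - 1)*(p + 4)*(p^2 + 7*p + 12) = (p - 5)*(p - 1)*(p + 3)*(p + 4)*(p + 4)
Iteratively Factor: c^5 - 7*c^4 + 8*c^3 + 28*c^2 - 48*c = (c - 3)*(c^4 - 4*c^3 - 4*c^2 + 16*c) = c*(c - 3)*(c^3 - 4*c^2 - 4*c + 16) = c*(c - 4)*(c - 3)*(c^2 - 4) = c*(c - 4)*(c - 3)*(c + 2)*(c - 2)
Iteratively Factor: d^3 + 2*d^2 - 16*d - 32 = (d + 4)*(d^2 - 2*d - 8) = (d - 4)*(d + 4)*(d + 2)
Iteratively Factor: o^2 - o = (o - 1)*(o)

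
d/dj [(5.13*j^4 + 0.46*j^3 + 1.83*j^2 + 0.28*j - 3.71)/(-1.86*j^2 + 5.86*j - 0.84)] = (-19.0836*j^5 + 89.3298*j^4 - 11.8456*j^3 + 10.0854*j^2 - 16.8756*j + 21.5054)/(3.4596*j^4 - 21.7992*j^3 + 37.4644*j^2 - 9.8448*j + 0.7056)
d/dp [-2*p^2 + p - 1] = 1 - 4*p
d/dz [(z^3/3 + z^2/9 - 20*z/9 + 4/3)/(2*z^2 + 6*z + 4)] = (3*z^4 + 18*z^3 + 41*z^2 - 20*z - 76)/(18*(z^4 + 6*z^3 + 13*z^2 + 12*z + 4))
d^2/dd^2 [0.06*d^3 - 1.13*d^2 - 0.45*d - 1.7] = 0.36*d - 2.26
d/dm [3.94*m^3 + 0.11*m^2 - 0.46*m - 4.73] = 11.82*m^2 + 0.22*m - 0.46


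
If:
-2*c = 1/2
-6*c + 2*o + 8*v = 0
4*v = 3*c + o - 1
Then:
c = -1/4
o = 1/2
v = -5/16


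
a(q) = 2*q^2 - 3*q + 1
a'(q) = 4*q - 3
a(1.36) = 0.62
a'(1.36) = 2.44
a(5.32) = 41.64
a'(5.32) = 18.28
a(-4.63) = 57.76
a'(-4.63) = -21.52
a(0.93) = -0.06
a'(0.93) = 0.72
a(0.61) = -0.09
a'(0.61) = -0.56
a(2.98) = 9.82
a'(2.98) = 8.92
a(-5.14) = 69.26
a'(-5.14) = -23.56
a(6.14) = 57.98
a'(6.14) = 21.56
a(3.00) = 10.00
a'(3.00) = 9.00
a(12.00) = 253.00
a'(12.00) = 45.00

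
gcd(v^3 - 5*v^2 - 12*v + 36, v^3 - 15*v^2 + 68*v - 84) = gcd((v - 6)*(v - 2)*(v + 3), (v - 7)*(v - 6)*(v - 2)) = v^2 - 8*v + 12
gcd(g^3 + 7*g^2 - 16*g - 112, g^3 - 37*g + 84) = g^2 + 3*g - 28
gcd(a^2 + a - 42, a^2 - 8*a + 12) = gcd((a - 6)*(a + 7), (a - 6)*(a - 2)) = a - 6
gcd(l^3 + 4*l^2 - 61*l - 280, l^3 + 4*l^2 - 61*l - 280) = l^3 + 4*l^2 - 61*l - 280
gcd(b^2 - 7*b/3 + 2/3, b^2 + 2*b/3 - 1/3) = b - 1/3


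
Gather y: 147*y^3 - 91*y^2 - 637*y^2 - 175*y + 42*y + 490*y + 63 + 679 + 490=147*y^3 - 728*y^2 + 357*y + 1232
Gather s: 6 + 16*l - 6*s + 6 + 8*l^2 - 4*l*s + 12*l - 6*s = 8*l^2 + 28*l + s*(-4*l - 12) + 12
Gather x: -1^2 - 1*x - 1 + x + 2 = 0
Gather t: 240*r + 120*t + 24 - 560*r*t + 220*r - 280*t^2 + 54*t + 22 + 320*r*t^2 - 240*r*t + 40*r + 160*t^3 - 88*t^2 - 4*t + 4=500*r + 160*t^3 + t^2*(320*r - 368) + t*(170 - 800*r) + 50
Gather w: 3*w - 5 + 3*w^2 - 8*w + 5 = 3*w^2 - 5*w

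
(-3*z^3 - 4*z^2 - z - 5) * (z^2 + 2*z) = -3*z^5 - 10*z^4 - 9*z^3 - 7*z^2 - 10*z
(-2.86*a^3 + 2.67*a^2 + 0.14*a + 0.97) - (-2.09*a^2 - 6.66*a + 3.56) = -2.86*a^3 + 4.76*a^2 + 6.8*a - 2.59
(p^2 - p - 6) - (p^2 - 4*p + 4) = 3*p - 10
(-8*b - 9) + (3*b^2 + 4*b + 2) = 3*b^2 - 4*b - 7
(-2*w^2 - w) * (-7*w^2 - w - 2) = 14*w^4 + 9*w^3 + 5*w^2 + 2*w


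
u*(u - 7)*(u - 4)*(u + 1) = u^4 - 10*u^3 + 17*u^2 + 28*u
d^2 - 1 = (d - 1)*(d + 1)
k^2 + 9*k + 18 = (k + 3)*(k + 6)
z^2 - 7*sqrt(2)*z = z*(z - 7*sqrt(2))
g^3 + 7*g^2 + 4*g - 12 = (g - 1)*(g + 2)*(g + 6)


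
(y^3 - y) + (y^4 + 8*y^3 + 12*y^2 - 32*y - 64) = y^4 + 9*y^3 + 12*y^2 - 33*y - 64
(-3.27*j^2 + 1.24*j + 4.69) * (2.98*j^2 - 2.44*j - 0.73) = -9.7446*j^4 + 11.674*j^3 + 13.3377*j^2 - 12.3488*j - 3.4237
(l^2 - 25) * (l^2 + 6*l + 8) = l^4 + 6*l^3 - 17*l^2 - 150*l - 200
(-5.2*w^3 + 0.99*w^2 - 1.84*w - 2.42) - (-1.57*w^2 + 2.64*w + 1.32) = -5.2*w^3 + 2.56*w^2 - 4.48*w - 3.74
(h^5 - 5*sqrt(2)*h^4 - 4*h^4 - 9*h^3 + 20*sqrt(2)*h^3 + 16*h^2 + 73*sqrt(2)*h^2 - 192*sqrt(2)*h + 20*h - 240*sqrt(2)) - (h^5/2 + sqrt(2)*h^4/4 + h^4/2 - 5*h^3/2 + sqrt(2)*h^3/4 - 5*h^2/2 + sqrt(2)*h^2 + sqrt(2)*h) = h^5/2 - 21*sqrt(2)*h^4/4 - 9*h^4/2 - 13*h^3/2 + 79*sqrt(2)*h^3/4 + 37*h^2/2 + 72*sqrt(2)*h^2 - 193*sqrt(2)*h + 20*h - 240*sqrt(2)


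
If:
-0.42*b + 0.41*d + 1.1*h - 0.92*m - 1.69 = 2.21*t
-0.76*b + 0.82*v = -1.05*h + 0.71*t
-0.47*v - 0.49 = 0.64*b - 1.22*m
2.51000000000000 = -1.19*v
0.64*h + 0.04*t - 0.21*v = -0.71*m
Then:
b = -0.56570963113529*t - 1.44238284929563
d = 3.42922097616385*t - 1.59395182052162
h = 0.26672445746398*t + 0.603208444255325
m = -0.296765708136546*t - 1.1675980011183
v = -2.11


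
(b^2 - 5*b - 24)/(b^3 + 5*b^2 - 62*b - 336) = (b + 3)/(b^2 + 13*b + 42)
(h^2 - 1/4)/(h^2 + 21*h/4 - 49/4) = (4*h^2 - 1)/(4*h^2 + 21*h - 49)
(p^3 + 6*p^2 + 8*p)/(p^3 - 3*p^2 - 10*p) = (p + 4)/(p - 5)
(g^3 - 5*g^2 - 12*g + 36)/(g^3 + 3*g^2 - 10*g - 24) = (g^3 - 5*g^2 - 12*g + 36)/(g^3 + 3*g^2 - 10*g - 24)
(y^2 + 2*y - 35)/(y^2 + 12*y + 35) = (y - 5)/(y + 5)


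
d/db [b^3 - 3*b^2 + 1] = 3*b*(b - 2)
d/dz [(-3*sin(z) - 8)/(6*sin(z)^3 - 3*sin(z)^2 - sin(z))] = (36*sin(z)^3 + 135*sin(z)^2 - 48*sin(z) - 8)*cos(z)/((6*sin(z)^2 - 3*sin(z) - 1)^2*sin(z)^2)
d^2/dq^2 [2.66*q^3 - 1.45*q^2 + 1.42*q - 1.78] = 15.96*q - 2.9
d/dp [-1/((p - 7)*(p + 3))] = 2*(p - 2)/((p - 7)^2*(p + 3)^2)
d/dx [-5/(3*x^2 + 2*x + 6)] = 10*(3*x + 1)/(3*x^2 + 2*x + 6)^2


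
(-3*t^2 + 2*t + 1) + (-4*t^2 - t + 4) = -7*t^2 + t + 5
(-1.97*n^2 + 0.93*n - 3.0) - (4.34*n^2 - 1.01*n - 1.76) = -6.31*n^2 + 1.94*n - 1.24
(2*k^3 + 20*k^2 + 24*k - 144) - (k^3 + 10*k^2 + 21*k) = k^3 + 10*k^2 + 3*k - 144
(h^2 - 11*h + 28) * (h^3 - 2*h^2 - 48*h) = h^5 - 13*h^4 + 2*h^3 + 472*h^2 - 1344*h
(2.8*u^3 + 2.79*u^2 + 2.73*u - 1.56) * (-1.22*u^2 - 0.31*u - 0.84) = -3.416*u^5 - 4.2718*u^4 - 6.5475*u^3 - 1.2867*u^2 - 1.8096*u + 1.3104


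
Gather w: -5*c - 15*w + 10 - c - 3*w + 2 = -6*c - 18*w + 12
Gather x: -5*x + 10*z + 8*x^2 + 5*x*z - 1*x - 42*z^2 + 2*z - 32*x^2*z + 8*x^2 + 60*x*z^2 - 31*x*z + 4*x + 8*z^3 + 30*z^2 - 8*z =x^2*(16 - 32*z) + x*(60*z^2 - 26*z - 2) + 8*z^3 - 12*z^2 + 4*z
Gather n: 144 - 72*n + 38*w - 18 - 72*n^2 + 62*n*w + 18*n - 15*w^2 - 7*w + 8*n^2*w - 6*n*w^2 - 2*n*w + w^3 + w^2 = n^2*(8*w - 72) + n*(-6*w^2 + 60*w - 54) + w^3 - 14*w^2 + 31*w + 126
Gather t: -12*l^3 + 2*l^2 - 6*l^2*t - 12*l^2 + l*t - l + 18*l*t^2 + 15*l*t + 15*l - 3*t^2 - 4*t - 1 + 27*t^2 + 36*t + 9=-12*l^3 - 10*l^2 + 14*l + t^2*(18*l + 24) + t*(-6*l^2 + 16*l + 32) + 8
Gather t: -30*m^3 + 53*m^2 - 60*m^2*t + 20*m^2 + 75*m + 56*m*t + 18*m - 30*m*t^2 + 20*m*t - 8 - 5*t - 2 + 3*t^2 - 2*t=-30*m^3 + 73*m^2 + 93*m + t^2*(3 - 30*m) + t*(-60*m^2 + 76*m - 7) - 10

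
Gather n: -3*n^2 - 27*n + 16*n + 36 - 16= -3*n^2 - 11*n + 20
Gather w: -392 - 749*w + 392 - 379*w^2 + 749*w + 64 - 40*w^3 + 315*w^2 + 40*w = -40*w^3 - 64*w^2 + 40*w + 64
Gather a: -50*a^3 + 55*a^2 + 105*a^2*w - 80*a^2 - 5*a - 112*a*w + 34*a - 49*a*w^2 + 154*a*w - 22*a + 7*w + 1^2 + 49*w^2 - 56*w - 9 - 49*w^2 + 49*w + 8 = -50*a^3 + a^2*(105*w - 25) + a*(-49*w^2 + 42*w + 7)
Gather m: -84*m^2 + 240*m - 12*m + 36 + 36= -84*m^2 + 228*m + 72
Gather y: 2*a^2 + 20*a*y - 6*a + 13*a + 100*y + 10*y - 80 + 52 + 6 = 2*a^2 + 7*a + y*(20*a + 110) - 22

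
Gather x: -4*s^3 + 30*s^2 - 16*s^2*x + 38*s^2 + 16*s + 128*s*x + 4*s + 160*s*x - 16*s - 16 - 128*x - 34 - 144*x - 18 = -4*s^3 + 68*s^2 + 4*s + x*(-16*s^2 + 288*s - 272) - 68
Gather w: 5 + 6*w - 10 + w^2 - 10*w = w^2 - 4*w - 5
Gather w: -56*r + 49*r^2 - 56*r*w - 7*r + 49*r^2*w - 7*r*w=49*r^2 - 63*r + w*(49*r^2 - 63*r)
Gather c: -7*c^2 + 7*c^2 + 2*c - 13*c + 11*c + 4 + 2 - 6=0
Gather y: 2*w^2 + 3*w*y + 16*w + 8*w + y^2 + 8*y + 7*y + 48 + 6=2*w^2 + 24*w + y^2 + y*(3*w + 15) + 54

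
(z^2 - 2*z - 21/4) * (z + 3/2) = z^3 - z^2/2 - 33*z/4 - 63/8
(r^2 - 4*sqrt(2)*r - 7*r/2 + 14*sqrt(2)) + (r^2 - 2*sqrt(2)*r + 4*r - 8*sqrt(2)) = 2*r^2 - 6*sqrt(2)*r + r/2 + 6*sqrt(2)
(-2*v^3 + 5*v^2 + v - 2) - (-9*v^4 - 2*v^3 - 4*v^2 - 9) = 9*v^4 + 9*v^2 + v + 7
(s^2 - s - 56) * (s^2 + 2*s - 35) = s^4 + s^3 - 93*s^2 - 77*s + 1960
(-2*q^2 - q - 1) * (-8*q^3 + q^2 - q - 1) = 16*q^5 + 6*q^4 + 9*q^3 + 2*q^2 + 2*q + 1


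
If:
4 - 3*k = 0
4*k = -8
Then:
No Solution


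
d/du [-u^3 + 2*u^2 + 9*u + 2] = -3*u^2 + 4*u + 9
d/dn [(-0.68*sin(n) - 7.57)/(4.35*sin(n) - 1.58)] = 34.0039*cos(n)/(4.35*sin(n) - 1.58)^2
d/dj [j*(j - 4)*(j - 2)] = 3*j^2 - 12*j + 8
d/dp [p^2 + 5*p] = 2*p + 5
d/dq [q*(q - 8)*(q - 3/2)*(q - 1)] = 4*q^3 - 63*q^2/2 + 43*q - 12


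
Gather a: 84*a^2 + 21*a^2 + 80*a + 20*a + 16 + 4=105*a^2 + 100*a + 20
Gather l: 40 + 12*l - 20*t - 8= 12*l - 20*t + 32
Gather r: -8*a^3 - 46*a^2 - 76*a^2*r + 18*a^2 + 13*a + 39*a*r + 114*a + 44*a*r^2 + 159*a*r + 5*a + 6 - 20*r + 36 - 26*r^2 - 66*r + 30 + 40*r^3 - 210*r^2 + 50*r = -8*a^3 - 28*a^2 + 132*a + 40*r^3 + r^2*(44*a - 236) + r*(-76*a^2 + 198*a - 36) + 72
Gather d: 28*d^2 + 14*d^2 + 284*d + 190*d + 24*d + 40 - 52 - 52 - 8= 42*d^2 + 498*d - 72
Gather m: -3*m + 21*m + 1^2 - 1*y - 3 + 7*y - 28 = 18*m + 6*y - 30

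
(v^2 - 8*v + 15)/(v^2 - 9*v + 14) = (v^2 - 8*v + 15)/(v^2 - 9*v + 14)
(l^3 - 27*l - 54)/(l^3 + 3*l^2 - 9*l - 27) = (l - 6)/(l - 3)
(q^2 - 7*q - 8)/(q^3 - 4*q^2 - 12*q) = (-q^2 + 7*q + 8)/(q*(-q^2 + 4*q + 12))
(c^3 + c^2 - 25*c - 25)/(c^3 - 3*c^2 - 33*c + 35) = (c^2 - 4*c - 5)/(c^2 - 8*c + 7)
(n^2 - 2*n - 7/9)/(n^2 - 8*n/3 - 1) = (n - 7/3)/(n - 3)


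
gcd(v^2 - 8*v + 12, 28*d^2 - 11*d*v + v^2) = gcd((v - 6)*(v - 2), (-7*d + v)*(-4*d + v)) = 1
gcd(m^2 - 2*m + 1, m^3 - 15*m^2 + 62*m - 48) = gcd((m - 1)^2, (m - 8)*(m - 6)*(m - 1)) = m - 1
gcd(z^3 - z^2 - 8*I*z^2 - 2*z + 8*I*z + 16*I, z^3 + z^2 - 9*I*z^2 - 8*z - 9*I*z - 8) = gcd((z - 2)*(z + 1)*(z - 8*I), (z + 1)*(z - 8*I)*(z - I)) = z^2 + z*(1 - 8*I) - 8*I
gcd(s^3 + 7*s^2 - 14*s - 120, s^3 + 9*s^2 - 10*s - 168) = s^2 + 2*s - 24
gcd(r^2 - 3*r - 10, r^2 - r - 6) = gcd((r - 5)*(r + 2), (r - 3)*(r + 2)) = r + 2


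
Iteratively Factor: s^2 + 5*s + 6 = (s + 3)*(s + 2)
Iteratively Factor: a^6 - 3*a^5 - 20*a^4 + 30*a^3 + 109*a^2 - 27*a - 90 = (a + 3)*(a^5 - 6*a^4 - 2*a^3 + 36*a^2 + a - 30) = (a + 1)*(a + 3)*(a^4 - 7*a^3 + 5*a^2 + 31*a - 30) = (a + 1)*(a + 2)*(a + 3)*(a^3 - 9*a^2 + 23*a - 15) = (a - 3)*(a + 1)*(a + 2)*(a + 3)*(a^2 - 6*a + 5) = (a - 3)*(a - 1)*(a + 1)*(a + 2)*(a + 3)*(a - 5)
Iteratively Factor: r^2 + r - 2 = (r + 2)*(r - 1)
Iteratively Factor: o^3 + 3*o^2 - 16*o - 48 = (o + 4)*(o^2 - o - 12) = (o - 4)*(o + 4)*(o + 3)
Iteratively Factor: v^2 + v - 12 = (v - 3)*(v + 4)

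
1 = 1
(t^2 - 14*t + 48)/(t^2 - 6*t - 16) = (t - 6)/(t + 2)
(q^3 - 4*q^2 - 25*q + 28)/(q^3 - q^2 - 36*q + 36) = (q^2 - 3*q - 28)/(q^2 - 36)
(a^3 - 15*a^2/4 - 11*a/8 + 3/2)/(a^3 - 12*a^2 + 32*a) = (a^2 + a/4 - 3/8)/(a*(a - 8))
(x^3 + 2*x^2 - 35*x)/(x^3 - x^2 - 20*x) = (x + 7)/(x + 4)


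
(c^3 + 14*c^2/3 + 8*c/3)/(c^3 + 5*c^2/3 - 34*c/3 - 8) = c/(c - 3)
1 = 1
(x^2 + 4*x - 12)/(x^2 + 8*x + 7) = (x^2 + 4*x - 12)/(x^2 + 8*x + 7)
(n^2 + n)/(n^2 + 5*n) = (n + 1)/(n + 5)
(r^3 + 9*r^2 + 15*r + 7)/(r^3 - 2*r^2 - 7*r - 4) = (r + 7)/(r - 4)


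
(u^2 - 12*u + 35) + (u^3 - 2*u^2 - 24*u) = u^3 - u^2 - 36*u + 35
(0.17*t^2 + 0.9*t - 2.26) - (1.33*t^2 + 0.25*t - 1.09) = -1.16*t^2 + 0.65*t - 1.17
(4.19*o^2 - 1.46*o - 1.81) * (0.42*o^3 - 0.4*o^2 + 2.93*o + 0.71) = 1.7598*o^5 - 2.2892*o^4 + 12.1005*o^3 - 0.5789*o^2 - 6.3399*o - 1.2851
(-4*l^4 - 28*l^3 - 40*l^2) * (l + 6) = -4*l^5 - 52*l^4 - 208*l^3 - 240*l^2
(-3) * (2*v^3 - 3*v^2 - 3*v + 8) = -6*v^3 + 9*v^2 + 9*v - 24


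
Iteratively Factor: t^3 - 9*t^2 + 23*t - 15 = (t - 3)*(t^2 - 6*t + 5) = (t - 3)*(t - 1)*(t - 5)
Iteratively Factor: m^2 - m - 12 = (m + 3)*(m - 4)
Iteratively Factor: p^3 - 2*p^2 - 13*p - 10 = (p + 2)*(p^2 - 4*p - 5) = (p - 5)*(p + 2)*(p + 1)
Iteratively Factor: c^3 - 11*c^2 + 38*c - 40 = (c - 2)*(c^2 - 9*c + 20) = (c - 4)*(c - 2)*(c - 5)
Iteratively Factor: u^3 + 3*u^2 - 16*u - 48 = (u + 3)*(u^2 - 16) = (u - 4)*(u + 3)*(u + 4)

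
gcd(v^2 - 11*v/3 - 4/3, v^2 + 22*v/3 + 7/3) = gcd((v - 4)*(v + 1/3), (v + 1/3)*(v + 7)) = v + 1/3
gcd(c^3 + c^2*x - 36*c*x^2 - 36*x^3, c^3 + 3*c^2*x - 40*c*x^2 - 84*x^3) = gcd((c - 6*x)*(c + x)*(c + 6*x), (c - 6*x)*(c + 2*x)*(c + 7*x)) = -c + 6*x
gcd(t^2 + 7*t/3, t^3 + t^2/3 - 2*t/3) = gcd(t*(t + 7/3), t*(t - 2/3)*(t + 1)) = t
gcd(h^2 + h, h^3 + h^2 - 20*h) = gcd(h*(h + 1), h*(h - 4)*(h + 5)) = h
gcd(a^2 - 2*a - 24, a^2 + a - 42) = a - 6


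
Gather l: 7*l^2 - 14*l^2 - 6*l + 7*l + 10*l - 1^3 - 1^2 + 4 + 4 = -7*l^2 + 11*l + 6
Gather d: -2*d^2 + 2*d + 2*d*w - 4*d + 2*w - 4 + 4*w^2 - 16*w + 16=-2*d^2 + d*(2*w - 2) + 4*w^2 - 14*w + 12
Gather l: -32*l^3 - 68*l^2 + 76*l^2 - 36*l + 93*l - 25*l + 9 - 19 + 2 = -32*l^3 + 8*l^2 + 32*l - 8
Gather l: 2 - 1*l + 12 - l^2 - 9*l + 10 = -l^2 - 10*l + 24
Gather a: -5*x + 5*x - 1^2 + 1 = 0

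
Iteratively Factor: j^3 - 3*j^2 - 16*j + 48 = (j - 3)*(j^2 - 16) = (j - 4)*(j - 3)*(j + 4)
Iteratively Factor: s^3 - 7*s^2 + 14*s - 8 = (s - 1)*(s^2 - 6*s + 8) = (s - 4)*(s - 1)*(s - 2)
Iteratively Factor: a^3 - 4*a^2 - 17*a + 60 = (a + 4)*(a^2 - 8*a + 15) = (a - 5)*(a + 4)*(a - 3)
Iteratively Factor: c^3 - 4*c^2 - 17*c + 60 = (c - 5)*(c^2 + c - 12) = (c - 5)*(c - 3)*(c + 4)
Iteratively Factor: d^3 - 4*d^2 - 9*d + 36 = (d + 3)*(d^2 - 7*d + 12) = (d - 3)*(d + 3)*(d - 4)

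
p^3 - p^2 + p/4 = p*(p - 1/2)^2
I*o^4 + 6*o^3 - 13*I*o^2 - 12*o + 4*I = (o - 2*I)^2*(o - I)*(I*o + 1)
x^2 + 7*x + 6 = (x + 1)*(x + 6)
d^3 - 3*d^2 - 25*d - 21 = (d - 7)*(d + 1)*(d + 3)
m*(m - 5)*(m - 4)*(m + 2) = m^4 - 7*m^3 + 2*m^2 + 40*m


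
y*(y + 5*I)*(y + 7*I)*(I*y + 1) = I*y^4 - 11*y^3 - 23*I*y^2 - 35*y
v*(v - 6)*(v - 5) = v^3 - 11*v^2 + 30*v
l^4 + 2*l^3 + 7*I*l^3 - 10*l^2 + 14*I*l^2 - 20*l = l*(l + 2)*(l + 2*I)*(l + 5*I)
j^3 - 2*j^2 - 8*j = j*(j - 4)*(j + 2)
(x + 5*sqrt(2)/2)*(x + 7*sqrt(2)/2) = x^2 + 6*sqrt(2)*x + 35/2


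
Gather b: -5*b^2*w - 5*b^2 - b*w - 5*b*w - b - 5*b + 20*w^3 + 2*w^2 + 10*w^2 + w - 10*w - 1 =b^2*(-5*w - 5) + b*(-6*w - 6) + 20*w^3 + 12*w^2 - 9*w - 1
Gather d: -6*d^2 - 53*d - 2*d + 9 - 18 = -6*d^2 - 55*d - 9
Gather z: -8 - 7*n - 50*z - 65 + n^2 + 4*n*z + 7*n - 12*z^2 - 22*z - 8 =n^2 - 12*z^2 + z*(4*n - 72) - 81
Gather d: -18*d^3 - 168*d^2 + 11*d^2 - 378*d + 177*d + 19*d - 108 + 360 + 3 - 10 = -18*d^3 - 157*d^2 - 182*d + 245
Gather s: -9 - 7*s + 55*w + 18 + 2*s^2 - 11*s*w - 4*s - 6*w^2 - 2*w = 2*s^2 + s*(-11*w - 11) - 6*w^2 + 53*w + 9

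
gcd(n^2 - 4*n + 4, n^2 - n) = 1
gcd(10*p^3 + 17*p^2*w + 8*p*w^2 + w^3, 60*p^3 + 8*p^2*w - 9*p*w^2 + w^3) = 2*p + w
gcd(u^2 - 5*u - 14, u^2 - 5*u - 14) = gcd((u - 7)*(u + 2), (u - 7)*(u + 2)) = u^2 - 5*u - 14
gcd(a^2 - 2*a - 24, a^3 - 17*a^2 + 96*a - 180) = a - 6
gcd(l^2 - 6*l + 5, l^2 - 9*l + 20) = l - 5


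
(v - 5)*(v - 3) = v^2 - 8*v + 15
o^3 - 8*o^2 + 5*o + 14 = (o - 7)*(o - 2)*(o + 1)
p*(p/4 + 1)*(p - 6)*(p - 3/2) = p^4/4 - 7*p^3/8 - 21*p^2/4 + 9*p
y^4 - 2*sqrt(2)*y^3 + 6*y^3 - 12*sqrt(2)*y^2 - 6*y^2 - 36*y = y*(y + 6)*(y - 3*sqrt(2))*(y + sqrt(2))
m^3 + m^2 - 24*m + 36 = (m - 3)*(m - 2)*(m + 6)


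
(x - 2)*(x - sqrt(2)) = x^2 - 2*x - sqrt(2)*x + 2*sqrt(2)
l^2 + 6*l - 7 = (l - 1)*(l + 7)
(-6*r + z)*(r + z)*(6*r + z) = -36*r^3 - 36*r^2*z + r*z^2 + z^3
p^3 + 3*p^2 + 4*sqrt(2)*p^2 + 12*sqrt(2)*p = p*(p + 3)*(p + 4*sqrt(2))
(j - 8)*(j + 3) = j^2 - 5*j - 24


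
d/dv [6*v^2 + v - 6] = 12*v + 1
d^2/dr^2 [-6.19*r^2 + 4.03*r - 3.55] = -12.3800000000000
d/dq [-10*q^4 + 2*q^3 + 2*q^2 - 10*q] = -40*q^3 + 6*q^2 + 4*q - 10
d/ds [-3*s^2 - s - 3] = -6*s - 1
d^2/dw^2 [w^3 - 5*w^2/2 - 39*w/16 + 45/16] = 6*w - 5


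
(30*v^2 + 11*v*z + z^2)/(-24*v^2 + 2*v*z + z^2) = (5*v + z)/(-4*v + z)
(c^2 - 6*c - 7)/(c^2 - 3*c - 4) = (c - 7)/(c - 4)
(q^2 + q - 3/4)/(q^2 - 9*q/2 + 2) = (q + 3/2)/(q - 4)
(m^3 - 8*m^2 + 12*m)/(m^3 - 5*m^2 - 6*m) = (m - 2)/(m + 1)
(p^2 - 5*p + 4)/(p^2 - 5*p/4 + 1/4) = 4*(p - 4)/(4*p - 1)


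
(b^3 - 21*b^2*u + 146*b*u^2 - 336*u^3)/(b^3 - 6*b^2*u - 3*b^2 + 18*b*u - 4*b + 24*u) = (b^2 - 15*b*u + 56*u^2)/(b^2 - 3*b - 4)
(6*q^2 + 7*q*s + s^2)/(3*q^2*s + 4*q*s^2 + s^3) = (6*q + s)/(s*(3*q + s))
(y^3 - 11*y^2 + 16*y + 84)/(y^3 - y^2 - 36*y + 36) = (y^2 - 5*y - 14)/(y^2 + 5*y - 6)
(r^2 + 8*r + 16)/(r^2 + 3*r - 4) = (r + 4)/(r - 1)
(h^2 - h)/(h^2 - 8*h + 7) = h/(h - 7)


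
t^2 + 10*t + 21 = (t + 3)*(t + 7)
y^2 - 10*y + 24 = (y - 6)*(y - 4)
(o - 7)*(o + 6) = o^2 - o - 42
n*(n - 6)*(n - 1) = n^3 - 7*n^2 + 6*n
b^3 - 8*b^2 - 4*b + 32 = (b - 8)*(b - 2)*(b + 2)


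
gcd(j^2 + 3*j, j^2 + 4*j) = j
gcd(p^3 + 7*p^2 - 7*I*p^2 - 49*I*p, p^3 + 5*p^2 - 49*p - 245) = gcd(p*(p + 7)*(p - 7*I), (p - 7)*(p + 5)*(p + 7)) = p + 7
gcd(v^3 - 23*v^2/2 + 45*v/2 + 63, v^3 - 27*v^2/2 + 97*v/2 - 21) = v^2 - 13*v + 42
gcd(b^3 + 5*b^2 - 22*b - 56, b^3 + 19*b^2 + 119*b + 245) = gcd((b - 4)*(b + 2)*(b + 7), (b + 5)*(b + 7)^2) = b + 7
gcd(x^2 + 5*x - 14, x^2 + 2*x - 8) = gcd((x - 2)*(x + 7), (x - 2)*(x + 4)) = x - 2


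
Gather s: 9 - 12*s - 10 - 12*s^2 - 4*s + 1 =-12*s^2 - 16*s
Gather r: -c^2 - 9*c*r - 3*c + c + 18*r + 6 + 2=-c^2 - 2*c + r*(18 - 9*c) + 8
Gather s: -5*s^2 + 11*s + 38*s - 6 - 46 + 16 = -5*s^2 + 49*s - 36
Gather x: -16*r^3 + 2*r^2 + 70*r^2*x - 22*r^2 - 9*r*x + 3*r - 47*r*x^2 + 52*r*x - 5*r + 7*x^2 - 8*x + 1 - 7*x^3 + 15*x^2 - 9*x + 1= -16*r^3 - 20*r^2 - 2*r - 7*x^3 + x^2*(22 - 47*r) + x*(70*r^2 + 43*r - 17) + 2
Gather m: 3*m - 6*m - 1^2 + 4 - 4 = -3*m - 1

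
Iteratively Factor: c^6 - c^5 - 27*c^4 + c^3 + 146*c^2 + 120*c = (c - 3)*(c^5 + 2*c^4 - 21*c^3 - 62*c^2 - 40*c) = (c - 3)*(c + 1)*(c^4 + c^3 - 22*c^2 - 40*c) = (c - 3)*(c + 1)*(c + 4)*(c^3 - 3*c^2 - 10*c) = c*(c - 3)*(c + 1)*(c + 4)*(c^2 - 3*c - 10) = c*(c - 5)*(c - 3)*(c + 1)*(c + 4)*(c + 2)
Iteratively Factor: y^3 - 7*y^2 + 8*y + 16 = (y - 4)*(y^2 - 3*y - 4) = (y - 4)*(y + 1)*(y - 4)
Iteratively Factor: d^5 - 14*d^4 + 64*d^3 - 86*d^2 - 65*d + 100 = (d - 5)*(d^4 - 9*d^3 + 19*d^2 + 9*d - 20) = (d - 5)^2*(d^3 - 4*d^2 - d + 4) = (d - 5)^2*(d + 1)*(d^2 - 5*d + 4) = (d - 5)^2*(d - 4)*(d + 1)*(d - 1)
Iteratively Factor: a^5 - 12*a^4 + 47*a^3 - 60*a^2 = (a - 3)*(a^4 - 9*a^3 + 20*a^2) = a*(a - 3)*(a^3 - 9*a^2 + 20*a) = a*(a - 4)*(a - 3)*(a^2 - 5*a) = a^2*(a - 4)*(a - 3)*(a - 5)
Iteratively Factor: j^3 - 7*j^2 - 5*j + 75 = (j - 5)*(j^2 - 2*j - 15) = (j - 5)*(j + 3)*(j - 5)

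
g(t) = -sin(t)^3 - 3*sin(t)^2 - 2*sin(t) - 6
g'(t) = -3*sin(t)^2*cos(t) - 6*sin(t)*cos(t) - 2*cos(t)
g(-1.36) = -5.98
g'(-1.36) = 0.21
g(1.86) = -11.55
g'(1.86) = 3.00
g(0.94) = -10.10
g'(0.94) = -5.19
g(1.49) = -11.96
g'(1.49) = -0.88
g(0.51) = -7.81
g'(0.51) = -4.93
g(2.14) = -10.41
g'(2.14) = 4.95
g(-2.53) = -5.65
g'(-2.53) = -0.37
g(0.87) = -9.73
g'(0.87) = -5.38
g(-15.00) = -5.69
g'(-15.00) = -0.48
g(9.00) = -7.40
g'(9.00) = 4.54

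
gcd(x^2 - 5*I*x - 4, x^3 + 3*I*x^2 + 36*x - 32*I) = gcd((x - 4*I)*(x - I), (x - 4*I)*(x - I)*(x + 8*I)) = x^2 - 5*I*x - 4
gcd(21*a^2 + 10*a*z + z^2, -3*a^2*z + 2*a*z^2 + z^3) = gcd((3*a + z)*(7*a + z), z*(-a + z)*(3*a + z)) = 3*a + z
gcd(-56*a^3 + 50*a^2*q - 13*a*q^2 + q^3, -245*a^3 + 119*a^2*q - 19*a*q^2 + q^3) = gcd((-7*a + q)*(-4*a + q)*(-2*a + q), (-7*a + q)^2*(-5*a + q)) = -7*a + q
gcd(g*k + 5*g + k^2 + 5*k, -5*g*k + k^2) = 1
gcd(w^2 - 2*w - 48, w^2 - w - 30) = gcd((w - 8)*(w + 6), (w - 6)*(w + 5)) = 1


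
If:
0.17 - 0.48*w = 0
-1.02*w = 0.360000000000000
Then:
No Solution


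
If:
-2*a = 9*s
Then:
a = -9*s/2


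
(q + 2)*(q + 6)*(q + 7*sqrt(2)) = q^3 + 8*q^2 + 7*sqrt(2)*q^2 + 12*q + 56*sqrt(2)*q + 84*sqrt(2)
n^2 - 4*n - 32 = (n - 8)*(n + 4)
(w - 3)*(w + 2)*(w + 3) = w^3 + 2*w^2 - 9*w - 18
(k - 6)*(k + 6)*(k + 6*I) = k^3 + 6*I*k^2 - 36*k - 216*I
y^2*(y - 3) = y^3 - 3*y^2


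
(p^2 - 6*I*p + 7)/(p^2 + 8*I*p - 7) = (p - 7*I)/(p + 7*I)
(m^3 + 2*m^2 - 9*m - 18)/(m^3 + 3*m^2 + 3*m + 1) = (m^3 + 2*m^2 - 9*m - 18)/(m^3 + 3*m^2 + 3*m + 1)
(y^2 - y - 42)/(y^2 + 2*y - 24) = (y - 7)/(y - 4)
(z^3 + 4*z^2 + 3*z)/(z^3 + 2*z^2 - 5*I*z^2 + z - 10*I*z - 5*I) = z*(z + 3)/(z^2 + z*(1 - 5*I) - 5*I)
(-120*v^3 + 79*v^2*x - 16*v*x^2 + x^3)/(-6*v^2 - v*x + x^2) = (40*v^2 - 13*v*x + x^2)/(2*v + x)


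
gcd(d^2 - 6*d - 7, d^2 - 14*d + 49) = d - 7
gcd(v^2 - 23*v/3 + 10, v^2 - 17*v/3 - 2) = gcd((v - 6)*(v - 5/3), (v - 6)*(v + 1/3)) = v - 6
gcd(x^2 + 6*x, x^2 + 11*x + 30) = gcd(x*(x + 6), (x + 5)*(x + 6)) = x + 6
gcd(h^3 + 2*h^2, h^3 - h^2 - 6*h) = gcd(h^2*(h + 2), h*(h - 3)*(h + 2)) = h^2 + 2*h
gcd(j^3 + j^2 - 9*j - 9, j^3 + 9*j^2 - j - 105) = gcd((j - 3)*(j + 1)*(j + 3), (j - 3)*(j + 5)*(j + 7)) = j - 3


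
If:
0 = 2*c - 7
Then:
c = 7/2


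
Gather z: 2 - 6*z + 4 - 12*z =6 - 18*z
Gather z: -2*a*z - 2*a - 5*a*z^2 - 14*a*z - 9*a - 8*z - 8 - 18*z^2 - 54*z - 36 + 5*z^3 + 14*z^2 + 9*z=-11*a + 5*z^3 + z^2*(-5*a - 4) + z*(-16*a - 53) - 44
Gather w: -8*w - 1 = -8*w - 1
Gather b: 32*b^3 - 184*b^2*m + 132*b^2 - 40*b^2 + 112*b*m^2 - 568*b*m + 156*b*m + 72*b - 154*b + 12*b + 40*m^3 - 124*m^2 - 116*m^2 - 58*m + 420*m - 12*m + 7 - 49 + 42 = 32*b^3 + b^2*(92 - 184*m) + b*(112*m^2 - 412*m - 70) + 40*m^3 - 240*m^2 + 350*m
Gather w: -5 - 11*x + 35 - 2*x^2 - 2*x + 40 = -2*x^2 - 13*x + 70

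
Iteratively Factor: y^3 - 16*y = (y)*(y^2 - 16) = y*(y - 4)*(y + 4)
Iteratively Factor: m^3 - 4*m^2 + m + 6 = (m + 1)*(m^2 - 5*m + 6) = (m - 3)*(m + 1)*(m - 2)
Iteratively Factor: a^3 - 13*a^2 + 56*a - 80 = (a - 4)*(a^2 - 9*a + 20) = (a - 4)^2*(a - 5)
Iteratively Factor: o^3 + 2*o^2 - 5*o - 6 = (o + 1)*(o^2 + o - 6) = (o - 2)*(o + 1)*(o + 3)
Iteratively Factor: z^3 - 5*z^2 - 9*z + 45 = (z + 3)*(z^2 - 8*z + 15) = (z - 5)*(z + 3)*(z - 3)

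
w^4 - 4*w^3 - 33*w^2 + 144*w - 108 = (w - 6)*(w - 3)*(w - 1)*(w + 6)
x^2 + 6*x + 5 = (x + 1)*(x + 5)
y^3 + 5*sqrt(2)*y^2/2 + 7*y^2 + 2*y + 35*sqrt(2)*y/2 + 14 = (y + 7)*(y + sqrt(2)/2)*(y + 2*sqrt(2))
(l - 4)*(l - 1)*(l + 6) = l^3 + l^2 - 26*l + 24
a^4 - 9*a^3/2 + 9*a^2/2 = a^2*(a - 3)*(a - 3/2)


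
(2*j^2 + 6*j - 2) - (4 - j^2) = 3*j^2 + 6*j - 6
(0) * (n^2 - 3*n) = 0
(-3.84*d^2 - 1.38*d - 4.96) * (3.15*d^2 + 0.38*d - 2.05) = -12.096*d^4 - 5.8062*d^3 - 8.2764*d^2 + 0.9442*d + 10.168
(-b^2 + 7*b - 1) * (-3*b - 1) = 3*b^3 - 20*b^2 - 4*b + 1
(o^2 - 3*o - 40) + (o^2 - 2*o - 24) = 2*o^2 - 5*o - 64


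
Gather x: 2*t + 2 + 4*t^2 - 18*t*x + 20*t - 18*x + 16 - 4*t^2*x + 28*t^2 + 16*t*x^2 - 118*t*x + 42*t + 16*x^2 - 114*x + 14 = 32*t^2 + 64*t + x^2*(16*t + 16) + x*(-4*t^2 - 136*t - 132) + 32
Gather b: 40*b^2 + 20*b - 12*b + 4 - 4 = 40*b^2 + 8*b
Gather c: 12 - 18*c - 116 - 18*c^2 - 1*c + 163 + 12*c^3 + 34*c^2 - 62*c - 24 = 12*c^3 + 16*c^2 - 81*c + 35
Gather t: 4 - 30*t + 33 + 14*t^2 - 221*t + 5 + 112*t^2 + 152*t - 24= 126*t^2 - 99*t + 18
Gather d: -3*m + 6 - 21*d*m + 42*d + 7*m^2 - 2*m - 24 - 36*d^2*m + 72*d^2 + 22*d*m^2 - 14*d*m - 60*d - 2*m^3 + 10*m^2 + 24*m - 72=d^2*(72 - 36*m) + d*(22*m^2 - 35*m - 18) - 2*m^3 + 17*m^2 + 19*m - 90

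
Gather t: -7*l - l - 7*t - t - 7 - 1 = -8*l - 8*t - 8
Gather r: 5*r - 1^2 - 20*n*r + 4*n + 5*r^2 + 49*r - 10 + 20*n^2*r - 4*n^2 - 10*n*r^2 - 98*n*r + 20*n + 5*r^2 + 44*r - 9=-4*n^2 + 24*n + r^2*(10 - 10*n) + r*(20*n^2 - 118*n + 98) - 20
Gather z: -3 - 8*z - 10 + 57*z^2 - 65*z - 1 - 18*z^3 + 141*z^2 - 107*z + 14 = -18*z^3 + 198*z^2 - 180*z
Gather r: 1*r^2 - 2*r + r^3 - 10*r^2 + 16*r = r^3 - 9*r^2 + 14*r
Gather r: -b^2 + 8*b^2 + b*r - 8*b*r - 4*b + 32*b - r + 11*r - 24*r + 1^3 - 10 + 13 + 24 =7*b^2 + 28*b + r*(-7*b - 14) + 28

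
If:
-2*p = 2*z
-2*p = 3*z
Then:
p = 0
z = 0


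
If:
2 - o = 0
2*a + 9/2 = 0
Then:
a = -9/4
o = 2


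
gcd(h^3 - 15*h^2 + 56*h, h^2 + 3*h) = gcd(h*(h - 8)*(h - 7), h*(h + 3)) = h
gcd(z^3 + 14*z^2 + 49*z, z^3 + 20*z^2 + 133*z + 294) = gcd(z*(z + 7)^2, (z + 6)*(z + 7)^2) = z^2 + 14*z + 49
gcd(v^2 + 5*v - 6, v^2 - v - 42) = v + 6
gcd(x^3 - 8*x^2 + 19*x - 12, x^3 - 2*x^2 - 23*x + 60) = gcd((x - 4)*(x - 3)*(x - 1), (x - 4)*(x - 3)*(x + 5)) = x^2 - 7*x + 12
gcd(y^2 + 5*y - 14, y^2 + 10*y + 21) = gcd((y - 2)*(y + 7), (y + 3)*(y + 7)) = y + 7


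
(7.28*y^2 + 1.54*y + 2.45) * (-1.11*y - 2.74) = -8.0808*y^3 - 21.6566*y^2 - 6.9391*y - 6.713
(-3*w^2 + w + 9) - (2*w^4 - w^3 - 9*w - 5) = -2*w^4 + w^3 - 3*w^2 + 10*w + 14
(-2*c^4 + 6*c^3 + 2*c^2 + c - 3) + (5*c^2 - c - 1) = -2*c^4 + 6*c^3 + 7*c^2 - 4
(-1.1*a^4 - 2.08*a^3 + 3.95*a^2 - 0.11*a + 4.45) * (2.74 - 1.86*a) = 2.046*a^5 + 0.8548*a^4 - 13.0462*a^3 + 11.0276*a^2 - 8.5784*a + 12.193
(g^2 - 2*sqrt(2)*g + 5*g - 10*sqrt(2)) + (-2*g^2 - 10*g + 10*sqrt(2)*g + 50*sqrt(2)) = -g^2 - 5*g + 8*sqrt(2)*g + 40*sqrt(2)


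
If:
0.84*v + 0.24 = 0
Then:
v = -0.29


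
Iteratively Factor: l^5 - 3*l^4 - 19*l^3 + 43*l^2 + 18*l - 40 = (l - 1)*(l^4 - 2*l^3 - 21*l^2 + 22*l + 40) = (l - 2)*(l - 1)*(l^3 - 21*l - 20) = (l - 2)*(l - 1)*(l + 1)*(l^2 - l - 20) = (l - 2)*(l - 1)*(l + 1)*(l + 4)*(l - 5)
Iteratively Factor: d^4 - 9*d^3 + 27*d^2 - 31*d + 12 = (d - 1)*(d^3 - 8*d^2 + 19*d - 12) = (d - 3)*(d - 1)*(d^2 - 5*d + 4) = (d - 3)*(d - 1)^2*(d - 4)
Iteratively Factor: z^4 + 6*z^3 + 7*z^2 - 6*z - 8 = (z + 2)*(z^3 + 4*z^2 - z - 4) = (z - 1)*(z + 2)*(z^2 + 5*z + 4) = (z - 1)*(z + 1)*(z + 2)*(z + 4)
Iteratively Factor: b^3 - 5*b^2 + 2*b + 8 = (b - 2)*(b^2 - 3*b - 4) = (b - 4)*(b - 2)*(b + 1)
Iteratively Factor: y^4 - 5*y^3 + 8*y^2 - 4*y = (y)*(y^3 - 5*y^2 + 8*y - 4) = y*(y - 2)*(y^2 - 3*y + 2) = y*(y - 2)^2*(y - 1)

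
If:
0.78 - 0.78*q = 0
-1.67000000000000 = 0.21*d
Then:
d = -7.95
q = 1.00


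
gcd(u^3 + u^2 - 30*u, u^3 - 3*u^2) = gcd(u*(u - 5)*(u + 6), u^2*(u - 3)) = u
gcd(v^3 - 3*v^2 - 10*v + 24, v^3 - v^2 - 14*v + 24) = v - 2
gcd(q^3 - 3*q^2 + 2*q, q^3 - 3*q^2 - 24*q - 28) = 1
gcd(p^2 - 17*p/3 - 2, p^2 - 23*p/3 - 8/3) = p + 1/3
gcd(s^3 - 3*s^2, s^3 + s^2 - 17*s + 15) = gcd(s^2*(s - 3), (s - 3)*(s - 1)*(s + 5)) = s - 3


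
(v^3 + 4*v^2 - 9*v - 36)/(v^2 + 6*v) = (v^3 + 4*v^2 - 9*v - 36)/(v*(v + 6))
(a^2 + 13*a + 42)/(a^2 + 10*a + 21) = (a + 6)/(a + 3)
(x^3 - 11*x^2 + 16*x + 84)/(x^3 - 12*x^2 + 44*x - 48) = (x^2 - 5*x - 14)/(x^2 - 6*x + 8)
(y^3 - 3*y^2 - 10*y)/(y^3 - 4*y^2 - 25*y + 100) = y*(y + 2)/(y^2 + y - 20)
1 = 1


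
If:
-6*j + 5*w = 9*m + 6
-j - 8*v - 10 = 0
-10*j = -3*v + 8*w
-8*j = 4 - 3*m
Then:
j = -1302/2335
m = -1076/7005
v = -2756/2335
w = 594/2335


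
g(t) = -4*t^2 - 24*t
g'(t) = -8*t - 24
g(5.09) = -225.79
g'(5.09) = -64.72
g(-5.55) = 9.99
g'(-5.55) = 20.40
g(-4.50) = 27.00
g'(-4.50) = 12.00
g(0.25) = -6.25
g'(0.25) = -26.00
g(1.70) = -52.36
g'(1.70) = -37.60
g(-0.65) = 13.91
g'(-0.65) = -18.80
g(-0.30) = 6.84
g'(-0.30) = -21.60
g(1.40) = -41.44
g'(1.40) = -35.20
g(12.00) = -864.00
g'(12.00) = -120.00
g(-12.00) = -288.00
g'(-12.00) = 72.00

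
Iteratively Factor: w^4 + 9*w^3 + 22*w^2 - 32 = (w - 1)*(w^3 + 10*w^2 + 32*w + 32) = (w - 1)*(w + 4)*(w^2 + 6*w + 8) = (w - 1)*(w + 4)^2*(w + 2)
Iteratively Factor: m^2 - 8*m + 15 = (m - 3)*(m - 5)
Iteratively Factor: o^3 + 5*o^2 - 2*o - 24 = (o - 2)*(o^2 + 7*o + 12) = (o - 2)*(o + 3)*(o + 4)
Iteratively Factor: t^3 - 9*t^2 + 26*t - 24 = (t - 4)*(t^2 - 5*t + 6) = (t - 4)*(t - 3)*(t - 2)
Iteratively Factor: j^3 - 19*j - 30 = (j + 2)*(j^2 - 2*j - 15) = (j - 5)*(j + 2)*(j + 3)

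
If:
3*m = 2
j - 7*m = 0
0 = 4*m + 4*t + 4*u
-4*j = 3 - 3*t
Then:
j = 14/3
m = 2/3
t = 65/9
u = -71/9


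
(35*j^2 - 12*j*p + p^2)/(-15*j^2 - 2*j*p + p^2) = (-7*j + p)/(3*j + p)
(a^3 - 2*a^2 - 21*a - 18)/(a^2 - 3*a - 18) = a + 1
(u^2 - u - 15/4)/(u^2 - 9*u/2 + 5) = (u + 3/2)/(u - 2)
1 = 1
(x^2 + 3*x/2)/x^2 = (x + 3/2)/x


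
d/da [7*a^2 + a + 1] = 14*a + 1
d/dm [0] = 0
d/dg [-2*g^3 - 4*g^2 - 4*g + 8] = -6*g^2 - 8*g - 4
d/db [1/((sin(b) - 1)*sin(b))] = (-2/tan(b) + cos(b)/sin(b)^2)/(sin(b) - 1)^2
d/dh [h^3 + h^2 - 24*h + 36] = 3*h^2 + 2*h - 24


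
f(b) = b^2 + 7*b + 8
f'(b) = 2*b + 7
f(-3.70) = -4.21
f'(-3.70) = -0.40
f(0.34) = 10.50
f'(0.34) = 7.68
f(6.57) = 97.15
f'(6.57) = 20.14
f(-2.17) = -2.48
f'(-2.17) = 2.66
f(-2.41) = -3.06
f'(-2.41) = 2.18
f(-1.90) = -1.69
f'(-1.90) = 3.20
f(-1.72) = -1.08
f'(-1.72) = 3.56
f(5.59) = 78.38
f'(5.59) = 18.18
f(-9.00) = 26.00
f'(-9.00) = -11.00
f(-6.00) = 2.00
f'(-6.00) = -5.00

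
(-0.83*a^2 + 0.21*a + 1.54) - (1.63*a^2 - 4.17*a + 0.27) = -2.46*a^2 + 4.38*a + 1.27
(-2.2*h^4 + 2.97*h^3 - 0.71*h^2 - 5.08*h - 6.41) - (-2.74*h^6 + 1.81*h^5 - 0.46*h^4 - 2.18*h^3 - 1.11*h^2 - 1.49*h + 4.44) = 2.74*h^6 - 1.81*h^5 - 1.74*h^4 + 5.15*h^3 + 0.4*h^2 - 3.59*h - 10.85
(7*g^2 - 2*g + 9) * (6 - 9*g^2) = -63*g^4 + 18*g^3 - 39*g^2 - 12*g + 54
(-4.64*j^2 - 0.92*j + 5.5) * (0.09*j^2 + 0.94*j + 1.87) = -0.4176*j^4 - 4.4444*j^3 - 9.0466*j^2 + 3.4496*j + 10.285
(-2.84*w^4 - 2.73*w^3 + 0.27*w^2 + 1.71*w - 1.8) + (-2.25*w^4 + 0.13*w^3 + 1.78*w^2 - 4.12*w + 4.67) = -5.09*w^4 - 2.6*w^3 + 2.05*w^2 - 2.41*w + 2.87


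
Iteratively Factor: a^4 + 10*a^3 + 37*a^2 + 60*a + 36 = (a + 2)*(a^3 + 8*a^2 + 21*a + 18) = (a + 2)^2*(a^2 + 6*a + 9) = (a + 2)^2*(a + 3)*(a + 3)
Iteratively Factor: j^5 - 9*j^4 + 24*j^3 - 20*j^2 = (j)*(j^4 - 9*j^3 + 24*j^2 - 20*j) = j*(j - 2)*(j^3 - 7*j^2 + 10*j) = j*(j - 5)*(j - 2)*(j^2 - 2*j) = j*(j - 5)*(j - 2)^2*(j)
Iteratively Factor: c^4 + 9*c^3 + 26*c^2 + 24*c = (c)*(c^3 + 9*c^2 + 26*c + 24) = c*(c + 3)*(c^2 + 6*c + 8) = c*(c + 2)*(c + 3)*(c + 4)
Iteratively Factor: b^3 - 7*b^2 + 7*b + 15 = (b - 3)*(b^2 - 4*b - 5) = (b - 3)*(b + 1)*(b - 5)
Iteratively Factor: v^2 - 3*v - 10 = (v - 5)*(v + 2)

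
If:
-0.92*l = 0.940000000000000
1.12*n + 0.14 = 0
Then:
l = -1.02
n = -0.12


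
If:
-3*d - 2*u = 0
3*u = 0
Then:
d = 0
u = 0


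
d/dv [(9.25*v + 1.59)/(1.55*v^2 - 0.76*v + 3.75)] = (-14.3375*v^2 - 4.929*v + 35.8959)/(2.4025*v^4 - 2.356*v^3 + 12.2026*v^2 - 5.7*v + 14.0625)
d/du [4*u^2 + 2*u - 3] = 8*u + 2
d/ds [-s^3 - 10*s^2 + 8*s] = -3*s^2 - 20*s + 8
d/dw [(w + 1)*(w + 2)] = 2*w + 3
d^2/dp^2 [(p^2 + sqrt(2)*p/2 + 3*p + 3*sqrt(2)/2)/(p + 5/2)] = 4*(-5 + sqrt(2))/(8*p^3 + 60*p^2 + 150*p + 125)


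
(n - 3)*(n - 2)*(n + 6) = n^3 + n^2 - 24*n + 36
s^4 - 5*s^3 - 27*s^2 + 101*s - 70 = (s - 7)*(s - 2)*(s - 1)*(s + 5)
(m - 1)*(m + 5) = m^2 + 4*m - 5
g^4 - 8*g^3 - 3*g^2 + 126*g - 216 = (g - 6)*(g - 3)^2*(g + 4)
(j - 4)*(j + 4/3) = j^2 - 8*j/3 - 16/3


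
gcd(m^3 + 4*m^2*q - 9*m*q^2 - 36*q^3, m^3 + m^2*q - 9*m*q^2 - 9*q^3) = -m^2 + 9*q^2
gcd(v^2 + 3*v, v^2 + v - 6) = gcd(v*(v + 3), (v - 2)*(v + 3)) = v + 3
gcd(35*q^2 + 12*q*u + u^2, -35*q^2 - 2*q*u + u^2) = 5*q + u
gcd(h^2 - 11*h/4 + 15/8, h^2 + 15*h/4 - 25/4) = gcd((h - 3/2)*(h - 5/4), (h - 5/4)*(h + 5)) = h - 5/4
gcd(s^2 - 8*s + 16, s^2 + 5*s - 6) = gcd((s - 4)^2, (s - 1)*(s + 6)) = 1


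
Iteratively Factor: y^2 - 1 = (y + 1)*(y - 1)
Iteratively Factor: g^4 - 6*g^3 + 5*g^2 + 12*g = (g - 4)*(g^3 - 2*g^2 - 3*g) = (g - 4)*(g + 1)*(g^2 - 3*g) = g*(g - 4)*(g + 1)*(g - 3)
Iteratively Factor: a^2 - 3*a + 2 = (a - 1)*(a - 2)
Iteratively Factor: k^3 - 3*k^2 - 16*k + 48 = (k + 4)*(k^2 - 7*k + 12) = (k - 3)*(k + 4)*(k - 4)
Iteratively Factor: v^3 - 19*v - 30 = (v + 2)*(v^2 - 2*v - 15) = (v + 2)*(v + 3)*(v - 5)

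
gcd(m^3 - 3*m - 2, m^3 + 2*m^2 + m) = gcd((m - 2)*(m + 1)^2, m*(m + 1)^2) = m^2 + 2*m + 1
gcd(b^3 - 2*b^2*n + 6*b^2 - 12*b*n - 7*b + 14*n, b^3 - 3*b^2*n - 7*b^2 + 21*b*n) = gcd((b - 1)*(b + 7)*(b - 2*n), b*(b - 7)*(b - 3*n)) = 1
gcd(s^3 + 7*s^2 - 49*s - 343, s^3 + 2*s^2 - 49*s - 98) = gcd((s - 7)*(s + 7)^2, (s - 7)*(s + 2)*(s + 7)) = s^2 - 49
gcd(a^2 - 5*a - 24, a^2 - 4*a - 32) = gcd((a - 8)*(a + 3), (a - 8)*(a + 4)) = a - 8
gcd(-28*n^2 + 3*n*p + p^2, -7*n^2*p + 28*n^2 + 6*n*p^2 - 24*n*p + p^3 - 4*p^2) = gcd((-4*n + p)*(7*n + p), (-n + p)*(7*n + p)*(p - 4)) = 7*n + p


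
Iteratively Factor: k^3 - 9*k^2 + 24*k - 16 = (k - 4)*(k^2 - 5*k + 4) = (k - 4)*(k - 1)*(k - 4)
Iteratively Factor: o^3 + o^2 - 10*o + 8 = (o - 1)*(o^2 + 2*o - 8) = (o - 2)*(o - 1)*(o + 4)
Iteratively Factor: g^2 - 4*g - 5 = (g - 5)*(g + 1)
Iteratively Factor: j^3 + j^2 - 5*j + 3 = (j - 1)*(j^2 + 2*j - 3) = (j - 1)*(j + 3)*(j - 1)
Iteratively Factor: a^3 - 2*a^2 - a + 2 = (a + 1)*(a^2 - 3*a + 2) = (a - 1)*(a + 1)*(a - 2)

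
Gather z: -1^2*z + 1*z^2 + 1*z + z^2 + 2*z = 2*z^2 + 2*z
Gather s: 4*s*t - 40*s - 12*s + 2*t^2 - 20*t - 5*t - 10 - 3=s*(4*t - 52) + 2*t^2 - 25*t - 13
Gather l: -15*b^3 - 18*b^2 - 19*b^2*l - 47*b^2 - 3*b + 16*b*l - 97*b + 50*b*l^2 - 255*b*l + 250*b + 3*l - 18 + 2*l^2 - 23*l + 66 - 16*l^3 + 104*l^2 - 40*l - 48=-15*b^3 - 65*b^2 + 150*b - 16*l^3 + l^2*(50*b + 106) + l*(-19*b^2 - 239*b - 60)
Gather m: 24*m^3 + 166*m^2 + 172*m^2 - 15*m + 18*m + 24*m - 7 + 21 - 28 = 24*m^3 + 338*m^2 + 27*m - 14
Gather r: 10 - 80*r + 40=50 - 80*r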